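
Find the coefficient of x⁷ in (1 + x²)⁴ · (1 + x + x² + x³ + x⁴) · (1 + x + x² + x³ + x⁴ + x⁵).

(1 + x²)⁴ has coefficients 1,0,4,0,6,0,4,0 for degrees 0…7.
(1 + x + x² + x³ + x⁴) has coefficients 1,1,1,1,1,0,0,0 for degrees 0…7.
Finally multiplying by (1 + x + x² + x³ + x⁴ + x⁵), the product of all factors after the first has coefficients 1,2,3,4,5,5,4,3 for degrees 0…7.
[x⁷] = 1·3 + 4·5 + 6·4 + 4·2 = 55.

55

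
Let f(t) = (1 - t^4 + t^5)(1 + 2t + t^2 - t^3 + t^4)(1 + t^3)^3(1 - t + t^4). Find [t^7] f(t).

9

(1 - t^4 + t^5) has coefficients 1,0,0,0,-1,1 for degrees 0…5.
(1 + 2t + t^2 - t^3 + t^4) has coefficients 1,2,1,-1,1,0,0,0 for degrees 0…7.
Multiplying by (1 + t^3)^3 gives running coefficients 1,2,1,2,7,3,0,9 for degrees 0…7.
Finally multiplying by (1 - t + t^4), the product of all factors after the first has coefficients 1,1,-1,1,6,-2,-2,11 for degrees 0…7.
[t^7] = 1·11 − 1·1 + 1·(-1) = 9.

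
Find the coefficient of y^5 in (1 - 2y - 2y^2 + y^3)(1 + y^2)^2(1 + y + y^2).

-6

(1 - 2y - 2y^2 + y^3) has coefficients 1,-2,-2,1 for degrees 0…3.
(1 + y^2)^2 has coefficients 1,0,2,0,1,0 for degrees 0…5.
Finally multiplying by (1 + y + y^2), the product of all factors after the first has coefficients 1,1,3,2,3,1 for degrees 0…5.
[y^5] = 1·1 − 2·3 − 2·2 + 1·3 = -6.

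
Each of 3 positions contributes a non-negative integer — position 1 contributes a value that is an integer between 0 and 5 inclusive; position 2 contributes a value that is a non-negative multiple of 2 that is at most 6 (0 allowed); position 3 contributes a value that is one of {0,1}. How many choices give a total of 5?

The generating function for the choices is (1 + y + y^2 + y^3 + y^4 + y^5)·(1 + y^2 + y^4 + y^6)·(1 + y); the count is [y^5].
(1 + y + y^2 + y^3 + y^4 + y^5) has coefficients 1,1,1,1,1,1 for degrees 0…5.
(1 + y^2 + y^4 + y^6) has coefficients 1,0,1,0,1,0 for degrees 0…5.
Finally multiplying by (1 + y), the product of all factors after the first has coefficients 1,1,1,1,1,1 for degrees 0…5.
[y^5] = 1·1 + 1·1 + 1·1 + 1·1 + 1·1 + 1·1 = 6.

6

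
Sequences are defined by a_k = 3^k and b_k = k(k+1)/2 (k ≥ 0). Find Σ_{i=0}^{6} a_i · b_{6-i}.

804

This is [x^6] in the product of the two ordinary generating functions.
Σ = 1·21 + 3·15 + 9·10 + 27·6 + 81·3 + 243·1 + 729·0 = 804.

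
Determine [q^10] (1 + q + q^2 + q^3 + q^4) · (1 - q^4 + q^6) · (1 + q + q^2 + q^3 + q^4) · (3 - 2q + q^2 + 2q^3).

5

(1 + q + q^2 + q^3 + q^4) has coefficients 1,1,1,1,1 for degrees 0…4.
(1 - q^4 + q^6) has coefficients 1,0,0,0,-1,0,1,0,0,0,0 for degrees 0…10.
Multiplying by (1 + q + q^2 + q^3 + q^4) gives running coefficients 1,1,1,1,0,-1,0,0,0,1,1 for degrees 0…10.
Finally multiplying by (3 - 2q + q^2 + 2q^3), the product of all factors after the first has coefficients 3,1,2,4,1,0,4,-1,-2,3,1 for degrees 0…10.
[q^10] = 1·1 + 1·3 + 1·(-2) + 1·(-1) + 1·4 = 5.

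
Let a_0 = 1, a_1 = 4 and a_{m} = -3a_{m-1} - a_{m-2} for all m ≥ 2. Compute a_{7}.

The ordinary generating function has denominator 1 + 3t + t^2.
Iterating the recurrence: a_0,…,a_{7} = 1, 4, -13, 35, -92, 241, -631, 1652.

1652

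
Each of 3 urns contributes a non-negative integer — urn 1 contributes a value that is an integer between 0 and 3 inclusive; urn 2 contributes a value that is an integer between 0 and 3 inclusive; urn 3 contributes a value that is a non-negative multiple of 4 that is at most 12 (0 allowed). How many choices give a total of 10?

The generating function for the choices is (1 + x + x^2 + x^3)·(1 + x + x^2 + x^3)·(1 + x^4 + x^8 + x^12); the count is [x^10].
(1 + x + x^2 + x^3) has coefficients 1,1,1,1 for degrees 0…3.
(1 + x + x^2 + x^3) has coefficients 1,1,1,1,0,0,0,0,0,0,0 for degrees 0…10.
Finally multiplying by (1 + x^4 + x^8 + x^12), the product of all factors after the first has coefficients 1,1,1,1,1,1,1,1,1,1,1 for degrees 0…10.
[x^10] = 1·1 + 1·1 + 1·1 + 1·1 = 4.

4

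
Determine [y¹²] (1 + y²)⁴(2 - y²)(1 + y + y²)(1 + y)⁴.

(1 + y²)⁴ has coefficients 1,0,4,0,6,0,4,0,1 for degrees 0…8.
(2 - y²) has coefficients 2,0,-1,0,0,0,0,0,0,0,0,0,0 for degrees 0…12.
Multiplying by (1 + y + y²) gives running coefficients 2,2,1,-1,-1,0,0,0,0,0,0,0,0 for degrees 0…12.
Finally multiplying by (1 + y)⁴, the product of all factors after the first has coefficients 2,10,21,23,11,-4,-9,-5,-1,0,0,0,0 for degrees 0…12.
[y¹²] = 1·0 + 4·0 + 6·(-1) + 4·(-9) + 1·11 = -31.

-31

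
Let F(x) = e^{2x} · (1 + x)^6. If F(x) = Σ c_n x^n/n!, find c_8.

1081600

The EGF product rule gives c_8 = Σ_{k_1+k_2=8} C(8; k_1,k_2) · ∏ g_i(k_i), where e^{2x} gives (2)^k; (1+x)^6 gives the falling factorial (6)_k.
g_1(k) for k = 0…8: 1, 2, 4, 8, 16, 32, 64, 128, 256.
g_2(k) for k = 0…8: 1, 6, 30, 120, 360, 720, 720, 0, 0.
c_8 = Σ_k C(8,k)·g_1(k)·g_2(8−k) = 28·4·720 + 56·8·720 + 70·16·360 + 56·32·120 + 28·64·30 + 8·128·6 + 1·256·1 = 80640 + 322560 + 403200 + 215040 + 53760 + 6144 + 256 = 1081600.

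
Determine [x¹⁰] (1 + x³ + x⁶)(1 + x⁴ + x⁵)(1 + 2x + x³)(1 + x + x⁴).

9

(1 + x³ + x⁶) has coefficients 1,0,0,1,0,0,1 for degrees 0…6.
(1 + x⁴ + x⁵) has coefficients 1,0,0,0,1,1,0,0,0,0,0 for degrees 0…10.
Multiplying by (1 + 2x + x³) gives running coefficients 1,2,0,1,1,3,2,1,1,0,0 for degrees 0…10.
Finally multiplying by (1 + x + x⁴), the product of all factors after the first has coefficients 1,3,2,1,3,6,5,4,3,4,2 for degrees 0…10.
[x¹⁰] = 1·2 + 1·4 + 1·3 = 9.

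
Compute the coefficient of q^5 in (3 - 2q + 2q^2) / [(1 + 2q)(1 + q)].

The denominator gives the recurrence a_n = −3a_(n−1) − 2a_(n−2) for n ≥ 3; the numerator fixes a_0 = 3, a_1 = -11, a_2 = 29.
Iterating: 3, -11, 29, -65, 137, -281, so a_5 = -281.

-281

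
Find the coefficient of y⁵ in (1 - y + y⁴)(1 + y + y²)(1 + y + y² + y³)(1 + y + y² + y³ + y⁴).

(1 - y + y⁴) has coefficients 1,-1,0,0,1 for degrees 0…4.
(1 + y + y²) has coefficients 1,1,1,0,0,0 for degrees 0…5.
Multiplying by (1 + y + y² + y³) gives running coefficients 1,2,3,3,2,1 for degrees 0…5.
Finally multiplying by (1 + y + y² + y³ + y⁴), the product of all factors after the first has coefficients 1,3,6,9,11,11 for degrees 0…5.
[y⁵] = 1·11 − 1·11 + 1·3 = 3.

3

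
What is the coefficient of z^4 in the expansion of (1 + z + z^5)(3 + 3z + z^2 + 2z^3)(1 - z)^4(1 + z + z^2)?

2

(1 + z + z^5) has coefficients 1,1,0,0,0 for degrees 0…4.
(3 + 3z + z^2 + 2z^3) has coefficients 3,3,1,2,0 for degrees 0…4.
Multiplying by (1 - z)^4 gives running coefficients 3,-9,7,4,-11 for degrees 0…4.
Finally multiplying by (1 + z + z^2), the product of all factors after the first has coefficients 3,-6,1,2,0 for degrees 0…4.
[z^4] = 1·0 + 1·2 = 2.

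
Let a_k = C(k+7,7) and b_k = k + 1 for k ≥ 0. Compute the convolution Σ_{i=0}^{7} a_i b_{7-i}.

11440

The convolution is the x^7 coefficient of A(x)B(x).
Σ = 1·8 + 8·7 + 36·6 + 120·5 + 330·4 + 792·3 + 1716·2 + 3432·1 = 11440.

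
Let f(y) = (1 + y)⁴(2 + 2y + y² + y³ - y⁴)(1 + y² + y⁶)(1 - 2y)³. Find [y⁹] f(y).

-72

(1 + y)⁴ has coefficients 1,4,6,4,1 for degrees 0…4.
(2 + 2y + y² + y³ - y⁴) has coefficients 2,2,1,1,-1,0,0,0,0,0 for degrees 0…9.
Multiplying by (1 + y² + y⁶) gives running coefficients 2,2,3,3,0,1,1,2,1,1 for degrees 0…9.
Finally multiplying by (1 - 2y)³, the product of all factors after the first has coefficients 2,-10,15,-7,2,13,-29,8,-7,11 for degrees 0…9.
[y⁹] = 1·11 + 4·(-7) + 6·8 + 4·(-29) + 1·13 = -72.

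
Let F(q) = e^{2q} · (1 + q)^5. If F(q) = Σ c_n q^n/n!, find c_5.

5752

The EGF product rule gives c_5 = Σ_{k_1+k_2=5} C(5; k_1,k_2) · ∏ g_i(k_i), where e^{2q} gives (2)^k; (1+q)^5 gives the falling factorial (5)_k.
g_1(k) for k = 0…5: 1, 2, 4, 8, 16, 32.
g_2(k) for k = 0…5: 1, 5, 20, 60, 120, 120.
c_5 = Σ_k C(5,k)·g_1(k)·g_2(5−k) = 1·1·120 + 5·2·120 + 10·4·60 + 10·8·20 + 5·16·5 + 1·32·1 = 120 + 1200 + 2400 + 1600 + 400 + 32 = 5752.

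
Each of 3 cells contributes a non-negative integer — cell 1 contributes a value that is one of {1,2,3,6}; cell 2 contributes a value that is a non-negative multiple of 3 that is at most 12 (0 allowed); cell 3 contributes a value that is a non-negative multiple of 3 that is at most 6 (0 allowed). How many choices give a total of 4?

2

The generating function for the choices is (q + q^2 + q^3 + q^6)·(1 + q^3 + q^6 + q^9 + q^12)·(1 + q^3 + q^6); the count is [q^4].
(q + q^2 + q^3 + q^6) has coefficients 0,1,1,1,0 for degrees 0…4.
(1 + q^3 + q^6 + q^9 + q^12) has coefficients 1,0,0,1,0 for degrees 0…4.
Finally multiplying by (1 + q^3 + q^6), the product of all factors after the first has coefficients 1,0,0,2,0 for degrees 0…4.
[q^4] = 1·2 + 1·0 + 1·0 = 2.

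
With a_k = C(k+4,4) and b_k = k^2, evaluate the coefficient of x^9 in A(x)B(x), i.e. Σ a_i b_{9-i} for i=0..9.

9867

Write out a_i and b_{9-i} for i = 0,…,9 and sum the products.
Σ = 1·81 + 5·64 + 15·49 + 35·36 + 70·25 + 126·16 + 210·9 + 330·4 + 495·1 + 715·0 = 9867.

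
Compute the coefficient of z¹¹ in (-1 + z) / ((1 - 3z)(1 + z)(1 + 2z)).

Partial fractions give a closed form: a_n = (-3/10)·3^n + (1/2)·(-1)^n + (-6/5)·(-2)^n.
At n = 11: a_11 = -50687.

-50687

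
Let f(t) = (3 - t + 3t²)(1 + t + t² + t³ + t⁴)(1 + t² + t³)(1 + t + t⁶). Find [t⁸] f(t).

20

(3 - t + 3t²) has coefficients 3,-1,3 for degrees 0…2.
(1 + t + t² + t³ + t⁴) has coefficients 1,1,1,1,1,0,0,0,0 for degrees 0…8.
Multiplying by (1 + t² + t³) gives running coefficients 1,1,2,3,3,2,2,1,0 for degrees 0…8.
Finally multiplying by (1 + t + t⁶), the product of all factors after the first has coefficients 1,2,3,5,6,5,5,4,3 for degrees 0…8.
[t⁸] = 3·3 − 1·4 + 3·5 = 20.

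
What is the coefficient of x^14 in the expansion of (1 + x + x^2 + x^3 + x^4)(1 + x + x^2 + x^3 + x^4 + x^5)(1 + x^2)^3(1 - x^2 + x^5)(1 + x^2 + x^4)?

54

(1 + x + x^2 + x^3 + x^4) has coefficients 1,1,1,1,1 for degrees 0…4.
(1 + x + x^2 + x^3 + x^4 + x^5) has coefficients 1,1,1,1,1,1,0,0,0,0,0,0,0,0,0 for degrees 0…14.
Multiplying by (1 + x^2)^3 gives running coefficients 1,1,4,4,7,7,7,7,4,4,1,1,0,0,0 for degrees 0…14.
Multiplying by (1 - x^2 + x^5) gives running coefficients 1,1,3,3,3,4,1,4,1,4,4,4,6,3,4 for degrees 0…14.
Finally multiplying by (1 + x^2 + x^4), the product of all factors after the first has coefficients 1,1,4,4,7,8,7,11,5,12,6,12,11,11,14 for degrees 0…14.
[x^14] = 1·14 + 1·11 + 1·11 + 1·12 + 1·6 = 54.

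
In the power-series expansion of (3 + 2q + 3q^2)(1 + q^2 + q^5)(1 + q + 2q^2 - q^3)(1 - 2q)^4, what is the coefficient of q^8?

268

(3 + 2q + 3q^2) has coefficients 3,2,3 for degrees 0…2.
(1 + q^2 + q^5) has coefficients 1,0,1,0,0,1,0,0,0 for degrees 0…8.
Multiplying by (1 + q + 2q^2 - q^3) gives running coefficients 1,1,3,0,2,0,1,2,-1 for degrees 0…8.
Finally multiplying by (1 - 2q)^4, the product of all factors after the first has coefficients 1,-7,19,-32,58,-96,97,-70,39 for degrees 0…8.
[q^8] = 3·39 + 2·(-70) + 3·97 = 268.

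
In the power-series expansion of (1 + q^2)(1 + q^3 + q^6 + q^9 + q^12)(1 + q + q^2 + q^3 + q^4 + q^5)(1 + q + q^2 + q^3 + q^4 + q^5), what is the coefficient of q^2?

(1 + q^2) has coefficients 1,0,1 for degrees 0…2.
(1 + q^3 + q^6 + q^9 + q^12) has coefficients 1,0,0 for degrees 0…2.
Multiplying by (1 + q + q^2 + q^3 + q^4 + q^5) gives running coefficients 1,1,1 for degrees 0…2.
Finally multiplying by (1 + q + q^2 + q^3 + q^4 + q^5), the product of all factors after the first has coefficients 1,2,3 for degrees 0…2.
[q^2] = 1·3 + 1·1 = 4.

4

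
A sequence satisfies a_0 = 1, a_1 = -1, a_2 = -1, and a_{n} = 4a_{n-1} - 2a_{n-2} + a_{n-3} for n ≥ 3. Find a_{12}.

-73135

The ordinary generating function has denominator 1 - 4t + 2t^2 - t^3.
Iterating the recurrence: a_0,…,a_{12} = 1, -1, -1, -1, -3, -11, -39, -137, -481, -1689, -5931, -20827, -73135.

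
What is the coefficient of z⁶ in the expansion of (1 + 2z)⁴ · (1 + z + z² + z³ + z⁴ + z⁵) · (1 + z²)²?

(1 + 2z)⁴ has coefficients 1,8,24,32,16 for degrees 0…4.
(1 + z + z² + z³ + z⁴ + z⁵) has coefficients 1,1,1,1,1,1,0 for degrees 0…6.
Finally multiplying by (1 + z²)², the product of all factors after the first has coefficients 1,1,3,3,4,4,3 for degrees 0…6.
[z⁶] = 1·3 + 8·4 + 24·4 + 32·3 + 16·3 = 275.

275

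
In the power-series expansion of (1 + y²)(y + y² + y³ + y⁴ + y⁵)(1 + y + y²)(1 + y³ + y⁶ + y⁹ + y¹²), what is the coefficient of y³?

(1 + y²) has coefficients 1,0,1 for degrees 0…2.
(y + y² + y³ + y⁴ + y⁵) has coefficients 0,1,1,1 for degrees 0…3.
Multiplying by (1 + y + y²) gives running coefficients 0,1,2,3 for degrees 0…3.
Finally multiplying by (1 + y³ + y⁶ + y⁹ + y¹²), the product of all factors after the first has coefficients 0,1,2,3 for degrees 0…3.
[y³] = 1·3 + 1·1 = 4.

4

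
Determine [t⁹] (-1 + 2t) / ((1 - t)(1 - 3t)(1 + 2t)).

-5632

Partial fractions give a closed form: a_n = (-1/6)·1^n + (-3/10)·3^n + (-8/15)·(-2)^n.
At n = 9: a_9 = -5632.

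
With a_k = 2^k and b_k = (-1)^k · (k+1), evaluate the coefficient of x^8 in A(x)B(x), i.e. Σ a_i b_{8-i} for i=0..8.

This is [x^8] in the product of the two ordinary generating functions.
Σ = 1·9 + 2·(-8) + 4·7 + 8·(-6) + 16·5 + 32·(-4) + 64·3 + 128·(-2) + 256·1 = 117.

117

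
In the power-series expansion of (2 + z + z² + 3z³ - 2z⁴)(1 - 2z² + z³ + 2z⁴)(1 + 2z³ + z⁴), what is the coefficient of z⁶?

(2 + z + z² + 3z³ - 2z⁴) has coefficients 2,1,1,3,-2 for degrees 0…4.
(1 - 2z² + z³ + 2z⁴) has coefficients 1,0,-2,1,2,0,0 for degrees 0…6.
Finally multiplying by (1 + 2z³ + z⁴), the product of all factors after the first has coefficients 1,0,-2,3,3,-4,0 for degrees 0…6.
[z⁶] = 2·0 + 1·(-4) + 1·3 + 3·3 − 2·(-2) = 12.

12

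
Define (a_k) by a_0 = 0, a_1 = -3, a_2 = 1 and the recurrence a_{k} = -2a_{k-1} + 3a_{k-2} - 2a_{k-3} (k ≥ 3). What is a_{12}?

302623

The ordinary generating function has denominator 1 + 2t - 3t^2 + 2t^3.
Iterating the recurrence: a_0,…,a_{12} = 0, -3, 1, -11, 31, -97, 309, -971, 3063, -9657, 30445, -95987, 302623.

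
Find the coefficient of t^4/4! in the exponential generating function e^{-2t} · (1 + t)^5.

The EGF product rule gives c_4 = Σ_{k_1+k_2=4} C(4; k_1,k_2) · ∏ g_i(k_i), where e^{-2t} gives (-2)^k; (1+t)^5 gives the falling factorial (5)_k.
g_1(k) for k = 0…4: 1, -2, 4, -8, 16.
g_2(k) for k = 0…4: 1, 5, 20, 60, 120.
c_4 = Σ_k C(4,k)·g_1(k)·g_2(4−k) = 1·1·120 + 4·(-2)·60 + 6·4·20 + 4·(-8)·5 + 1·16·1 = 120 − 480 + 480 − 160 + 16 = -24.

-24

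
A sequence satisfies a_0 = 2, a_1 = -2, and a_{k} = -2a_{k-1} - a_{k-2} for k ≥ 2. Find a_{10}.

2

The ordinary generating function has denominator 1 + 2q + q^2.
Iterating the recurrence: a_0,…,a_{10} = 2, -2, 2, -2, 2, -2, 2, -2, 2, -2, 2.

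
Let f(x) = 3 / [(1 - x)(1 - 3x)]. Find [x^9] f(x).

The denominator gives the recurrence a_n = 4a_(n−1) − 3a_(n−2) for n ≥ 2; the numerator fixes a_0 = 3, a_1 = 12.
Iterating: 3, 12, 39, 120, 363, 1092, 3279, 9840, 29523, 88572, so a_9 = 88572.

88572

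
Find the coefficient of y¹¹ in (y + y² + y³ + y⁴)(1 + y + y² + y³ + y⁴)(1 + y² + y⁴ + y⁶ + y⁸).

(y + y² + y³ + y⁴) has coefficients 0,1,1,1,1 for degrees 0…4.
(1 + y + y² + y³ + y⁴) has coefficients 1,1,1,1,1,0,0,0,0,0,0,0 for degrees 0…11.
Finally multiplying by (1 + y² + y⁴ + y⁶ + y⁸), the product of all factors after the first has coefficients 1,1,2,2,3,2,3,2,3,2,2,1 for degrees 0…11.
[y¹¹] = 1·2 + 1·2 + 1·3 + 1·2 = 9.

9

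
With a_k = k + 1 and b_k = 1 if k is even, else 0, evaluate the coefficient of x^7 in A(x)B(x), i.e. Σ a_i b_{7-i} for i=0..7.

20

The convolution is the x^7 coefficient of A(x)B(x).
Σ = 1·0 + 2·1 + 3·0 + 4·1 + 5·0 + 6·1 + 7·0 + 8·1 = 20.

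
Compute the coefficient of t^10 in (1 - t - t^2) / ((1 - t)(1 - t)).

The denominator gives the recurrence a_n = 2a_(n−1) − a_(n−2) for n ≥ 3; the numerator fixes a_0 = 1, a_1 = 1, a_2 = 0.
Iterating: 1, 1, 0, -1, -2, -3, -4, -5, -6, -7, -8, so a_10 = -8.

-8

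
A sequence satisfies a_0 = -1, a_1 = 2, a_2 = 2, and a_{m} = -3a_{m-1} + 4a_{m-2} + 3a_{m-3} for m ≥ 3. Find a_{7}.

-781

The ordinary generating function has denominator 1 + 3y - 4y^2 - 3y^3.
Iterating the recurrence: a_0,…,a_{7} = -1, 2, 2, -1, 17, -49, 212, -781.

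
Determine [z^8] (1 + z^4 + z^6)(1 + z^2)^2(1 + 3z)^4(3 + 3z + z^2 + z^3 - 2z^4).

1868

(1 + z^4 + z^6) has coefficients 1,0,0,0,1,0,1 for degrees 0…6.
(1 + z^2)^2 has coefficients 1,0,2,0,1,0,0,0,0 for degrees 0…8.
Multiplying by (1 + 3z)^4 gives running coefficients 1,12,56,132,190,228,216,108,81 for degrees 0…8.
Finally multiplying by (3 + 3z + z^2 + z^3 - 2z^4), the product of all factors after the first has coefficients 3,39,205,577,1032,1418,1542,1126,631 for degrees 0…8.
[z^8] = 1·631 + 1·1032 + 1·205 = 1868.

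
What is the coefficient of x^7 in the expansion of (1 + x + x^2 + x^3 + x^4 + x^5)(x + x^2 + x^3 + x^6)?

(1 + x + x^2 + x^3 + x^4 + x^5) has coefficients 1,1,1,1,1,1 for degrees 0…5.
(x + x^2 + x^3 + x^6) has coefficients 0,1,1,1,0,0,1,0 for degrees 0…7.
[x^7] = 1·0 + 1·1 + 1·0 + 1·0 + 1·1 + 1·1 = 3.

3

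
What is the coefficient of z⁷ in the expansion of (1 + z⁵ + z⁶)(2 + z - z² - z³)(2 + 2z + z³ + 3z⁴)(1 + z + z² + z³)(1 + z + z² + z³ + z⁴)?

(1 + z⁵ + z⁶) has coefficients 1,0,0,0,0,1,1 for degrees 0…6.
(2 + z - z² - z³) has coefficients 2,1,-1,-1,0,0,0,0 for degrees 0…7.
Multiplying by (2 + 2z + z³ + 3z⁴) gives running coefficients 4,6,0,-2,5,2,-4,-3 for degrees 0…7.
Multiplying by (1 + z + z² + z³) gives running coefficients 4,10,10,8,9,5,1,0 for degrees 0…7.
Finally multiplying by (1 + z + z² + z³ + z⁴), the product of all factors after the first has coefficients 4,14,24,32,41,42,33,23 for degrees 0…7.
[z⁷] = 1·23 + 1·24 + 1·14 = 61.

61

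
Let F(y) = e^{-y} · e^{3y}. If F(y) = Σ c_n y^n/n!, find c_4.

The EGF product rule gives c_4 = Σ_{k_1+k_2=4} C(4; k_1,k_2) · ∏ g_i(k_i), where e^{-y} gives (-1)^k; e^{3y} gives (3)^k.
g_1(k) for k = 0…4: 1, -1, 1, -1, 1.
g_2(k) for k = 0…4: 1, 3, 9, 27, 81.
c_4 = Σ_k C(4,k)·g_1(k)·g_2(4−k) = 1·1·81 + 4·(-1)·27 + 6·1·9 + 4·(-1)·3 + 1·1·1 = 81 − 108 + 54 − 12 + 1 = 16.

16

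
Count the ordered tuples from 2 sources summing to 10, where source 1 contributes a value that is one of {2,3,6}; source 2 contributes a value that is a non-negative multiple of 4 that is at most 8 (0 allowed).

The generating function for the choices is (y^2 + y^3 + y^6)·(1 + y^4 + y^8); the count is [y^10].
(y^2 + y^3 + y^6) has coefficients 0,0,1,1,0,0,1 for degrees 0…6.
(1 + y^4 + y^8) has coefficients 1,0,0,0,1,0,0,0,1,0,0 for degrees 0…10.
[y^10] = 1·1 + 1·0 + 1·1 = 2.

2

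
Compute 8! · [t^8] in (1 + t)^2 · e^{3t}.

82377

The EGF product rule gives c_8 = Σ_{k_1+k_2=8} C(8; k_1,k_2) · ∏ g_i(k_i), where (1+t)^2 gives the falling factorial (2)_k; e^{3t} gives (3)^k.
g_1(k) for k = 0…8: 1, 2, 2, 0, 0, 0, 0, 0, 0.
g_2(k) for k = 0…8: 1, 3, 9, 27, 81, 243, 729, 2187, 6561.
c_8 = Σ_k C(8,k)·g_1(k)·g_2(8−k) = 1·1·6561 + 8·2·2187 + 28·2·729 = 6561 + 34992 + 40824 = 82377.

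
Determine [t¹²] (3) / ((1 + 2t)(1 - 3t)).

961509

The denominator gives the recurrence a_n = a_(n−1) + 6a_(n−2) for n ≥ 2; the numerator fixes a_0 = 3, a_1 = 3.
Iterating: 3, 3, 21, 39, 165, 399, 1389, 3783, 12117, 34815, 107517, 316407, 961509, so a_12 = 961509.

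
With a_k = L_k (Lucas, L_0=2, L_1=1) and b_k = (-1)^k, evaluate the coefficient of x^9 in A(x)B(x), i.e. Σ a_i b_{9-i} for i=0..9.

Write out a_i and b_{9-i} for i = 0,…,9 and sum the products.
Σ = 2·(-1) + 1·1 + 3·(-1) + 4·1 + 7·(-1) + 11·1 + 18·(-1) + 29·1 + 47·(-1) + 76·1 = 44.

44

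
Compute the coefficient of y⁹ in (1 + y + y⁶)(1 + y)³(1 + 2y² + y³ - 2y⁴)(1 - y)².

-2

(1 + y + y⁶) has coefficients 1,1,0,0,0,0,1 for degrees 0…6.
(1 + y)³ has coefficients 1,3,3,1,0,0,0,0,0,0 for degrees 0…9.
Multiplying by (1 + 2y² + y³ - 2y⁴) gives running coefficients 1,3,5,8,7,-1,-5,-2,0,0 for degrees 0…9.
Finally multiplying by (1 - y)², the product of all factors after the first has coefficients 1,1,0,1,-4,-7,4,7,-1,-2 for degrees 0…9.
[y⁹] = 1·(-2) + 1·(-1) + 1·1 = -2.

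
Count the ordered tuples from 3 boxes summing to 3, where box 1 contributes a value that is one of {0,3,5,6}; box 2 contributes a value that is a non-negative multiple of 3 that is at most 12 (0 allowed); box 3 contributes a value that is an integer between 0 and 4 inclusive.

3

The generating function for the choices is (1 + z^3 + z^5 + z^6)·(1 + z^3 + z^6 + z^9 + z^12)·(1 + z + z^2 + z^3 + z^4); the count is [z^3].
(1 + z^3 + z^5 + z^6) has coefficients 1,0,0,1 for degrees 0…3.
(1 + z^3 + z^6 + z^9 + z^12) has coefficients 1,0,0,1 for degrees 0…3.
Finally multiplying by (1 + z + z^2 + z^3 + z^4), the product of all factors after the first has coefficients 1,1,1,2 for degrees 0…3.
[z^3] = 1·2 + 1·1 = 3.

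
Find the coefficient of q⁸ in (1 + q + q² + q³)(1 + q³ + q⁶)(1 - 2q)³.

(1 + q + q² + q³) has coefficients 1,1,1,1 for degrees 0…3.
(1 + q³ + q⁶) has coefficients 1,0,0,1,0,0,1,0,0 for degrees 0…8.
Finally multiplying by (1 - 2q)³, the product of all factors after the first has coefficients 1,-6,12,-7,-6,12,-7,-6,12 for degrees 0…8.
[q⁸] = 1·12 + 1·(-6) + 1·(-7) + 1·12 = 11.

11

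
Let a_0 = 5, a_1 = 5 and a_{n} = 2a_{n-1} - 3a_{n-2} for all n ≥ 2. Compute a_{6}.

The ordinary generating function has denominator 1 - 2x + 3x^2.
Iterating the recurrence: a_0,…,a_{6} = 5, 5, -5, -25, -35, 5, 115.

115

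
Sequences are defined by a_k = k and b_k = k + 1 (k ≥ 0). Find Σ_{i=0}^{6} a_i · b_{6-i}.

The convolution is the x^6 coefficient of A(x)B(x).
Σ = 0·7 + 1·6 + 2·5 + 3·4 + 4·3 + 5·2 + 6·1 = 56.

56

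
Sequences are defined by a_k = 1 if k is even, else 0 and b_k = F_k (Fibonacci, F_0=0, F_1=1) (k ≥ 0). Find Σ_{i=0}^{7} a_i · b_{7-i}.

The convolution is the x^7 coefficient of A(x)B(x).
Σ = 1·13 + 0·8 + 1·5 + 0·3 + 1·2 + 0·1 + 1·1 + 0·0 = 21.

21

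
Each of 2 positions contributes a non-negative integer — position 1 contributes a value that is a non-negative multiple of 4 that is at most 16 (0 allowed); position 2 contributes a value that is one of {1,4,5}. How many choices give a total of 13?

The generating function for the choices is (1 + t^4 + t^8 + t^12 + t^16)·(t + t^4 + t^5); the count is [t^13].
(1 + t^4 + t^8 + t^12 + t^16) has coefficients 1,0,0,0,1,0,0,0,1,0,0,0,1,0 for degrees 0…13.
(t + t^4 + t^5) has coefficients 0,1,0,0,1,1,0,0,0,0,0,0,0,0 for degrees 0…13.
[t^13] = 1·0 + 1·0 + 1·1 + 1·1 = 2.

2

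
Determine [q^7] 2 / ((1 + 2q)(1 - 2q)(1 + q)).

-170

The denominator gives the recurrence a_n = −a_(n−1) + 4a_(n−2) + 4a_(n−3) for n ≥ 3; the numerator fixes a_0 = 2, a_1 = -2, a_2 = 10.
Iterating: 2, -2, 10, -10, 42, -42, 170, -170, so a_7 = -170.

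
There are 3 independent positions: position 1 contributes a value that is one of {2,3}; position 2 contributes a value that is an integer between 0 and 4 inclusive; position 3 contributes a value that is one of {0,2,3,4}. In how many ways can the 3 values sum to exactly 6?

7

The generating function for the choices is (t² + t³)·(1 + t + t² + t³ + t⁴)·(1 + t² + t³ + t⁴); the count is [t⁶].
(t² + t³) has coefficients 0,0,1,1 for degrees 0…3.
(1 + t + t² + t³ + t⁴) has coefficients 1,1,1,1,1,0,0 for degrees 0…6.
Finally multiplying by (1 + t² + t³ + t⁴), the product of all factors after the first has coefficients 1,1,2,3,4,3,3 for degrees 0…6.
[t⁶] = 1·4 + 1·3 = 7.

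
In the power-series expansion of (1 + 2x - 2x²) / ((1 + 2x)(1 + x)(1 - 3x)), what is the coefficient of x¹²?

Partial fractions give a closed form: a_n = (-2/5)·(-2)^n + (3/4)·(-1)^n + (13/20)·3^n.
At n = 12: a_12 = 343799.

343799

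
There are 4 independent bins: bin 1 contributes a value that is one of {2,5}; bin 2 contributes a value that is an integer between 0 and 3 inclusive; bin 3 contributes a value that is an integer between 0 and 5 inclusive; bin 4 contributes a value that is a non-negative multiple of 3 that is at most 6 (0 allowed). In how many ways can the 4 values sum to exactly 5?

6

The generating function for the choices is (z^2 + z^5)·(1 + z + z^2 + z^3)·(1 + z + z^2 + z^3 + z^4 + z^5)·(1 + z^3 + z^6); the count is [z^5].
(z^2 + z^5) has coefficients 0,0,1,0,0,1 for degrees 0…5.
(1 + z + z^2 + z^3) has coefficients 1,1,1,1,0,0 for degrees 0…5.
Multiplying by (1 + z + z^2 + z^3 + z^4 + z^5) gives running coefficients 1,2,3,4,4,4 for degrees 0…5.
Finally multiplying by (1 + z^3 + z^6), the product of all factors after the first has coefficients 1,2,3,5,6,7 for degrees 0…5.
[z^5] = 1·5 + 1·1 = 6.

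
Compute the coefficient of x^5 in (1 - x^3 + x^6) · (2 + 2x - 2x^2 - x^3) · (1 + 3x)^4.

(1 - x^3 + x^6) has coefficients 1,0,0,-1,0,0 for degrees 0…5.
(2 + 2x - 2x^2 - x^3) has coefficients 2,2,-2,-1,0,0 for degrees 0…5.
Finally multiplying by (1 + 3x)^4, the product of all factors after the first has coefficients 2,26,130,299,258,-108 for degrees 0…5.
[x^5] = 1·(-108) − 1·130 = -238.

-238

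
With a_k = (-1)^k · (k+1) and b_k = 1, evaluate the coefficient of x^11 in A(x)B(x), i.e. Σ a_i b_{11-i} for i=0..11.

This is [x^11] in the product of the two ordinary generating functions.
Σ = 1·1 − 2·1 + 3·1 − 4·1 + 5·1 − 6·1 + 7·1 − 8·1 + 9·1 − 10·1 + 11·1 − 12·1 = -6.

-6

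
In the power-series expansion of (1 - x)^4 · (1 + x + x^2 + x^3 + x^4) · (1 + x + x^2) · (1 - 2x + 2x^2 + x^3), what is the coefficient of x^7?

(1 - x)^4 has coefficients 1,-4,6,-4,1 for degrees 0…4.
(1 + x + x^2 + x^3 + x^4) has coefficients 1,1,1,1,1,0,0,0 for degrees 0…7.
Multiplying by (1 + x + x^2) gives running coefficients 1,2,3,3,3,2,1,0 for degrees 0…7.
Finally multiplying by (1 - 2x + 2x^2 + x^3), the product of all factors after the first has coefficients 1,0,1,2,5,5,6,5 for degrees 0…7.
[x^7] = 1·5 − 4·6 + 6·5 − 4·5 + 1·2 = -7.

-7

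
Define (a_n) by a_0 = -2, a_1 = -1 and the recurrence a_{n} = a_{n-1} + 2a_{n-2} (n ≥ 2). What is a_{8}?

-257

The ordinary generating function has denominator 1 - t - 2t^2.
Iterating the recurrence: a_0,…,a_{8} = -2, -1, -5, -7, -17, -31, -65, -127, -257.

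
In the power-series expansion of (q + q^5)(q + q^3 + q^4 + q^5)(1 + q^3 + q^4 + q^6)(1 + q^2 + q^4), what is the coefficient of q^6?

(q + q^5) has coefficients 0,1,0,0,0,1 for degrees 0…5.
(q + q^3 + q^4 + q^5) has coefficients 0,1,0,1,1,1,0 for degrees 0…6.
Multiplying by (1 + q^3 + q^4 + q^6) gives running coefficients 0,1,0,1,2,2,1 for degrees 0…6.
Finally multiplying by (1 + q^2 + q^4), the product of all factors after the first has coefficients 0,1,0,2,2,4,3 for degrees 0…6.
[q^6] = 1·4 + 1·1 = 5.

5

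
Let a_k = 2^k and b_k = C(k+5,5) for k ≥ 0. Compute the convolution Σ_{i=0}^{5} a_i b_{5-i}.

This is [x^5] in the product of the two ordinary generating functions.
Σ = 1·252 + 2·126 + 4·56 + 8·21 + 16·6 + 32·1 = 1024.

1024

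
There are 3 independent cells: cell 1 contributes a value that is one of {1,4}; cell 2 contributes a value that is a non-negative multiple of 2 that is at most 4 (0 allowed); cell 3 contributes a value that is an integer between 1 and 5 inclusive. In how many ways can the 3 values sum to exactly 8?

The generating function for the choices is (y + y⁴)·(1 + y² + y⁴)·(y + y² + y³ + y⁴ + y⁵); the count is [y⁸].
(y + y⁴) has coefficients 0,1,0,0,1 for degrees 0…4.
(1 + y² + y⁴) has coefficients 1,0,1,0,1,0,0,0,0 for degrees 0…8.
Finally multiplying by (y + y² + y³ + y⁴ + y⁵), the product of all factors after the first has coefficients 0,1,1,2,2,3,2,2,1 for degrees 0…8.
[y⁸] = 1·2 + 1·2 = 4.

4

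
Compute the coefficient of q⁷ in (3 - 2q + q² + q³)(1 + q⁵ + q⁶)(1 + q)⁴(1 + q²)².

49

(3 - 2q + q² + q³) has coefficients 3,-2,1,1 for degrees 0…3.
(1 + q⁵ + q⁶) has coefficients 1,0,0,0,0,1,1,0 for degrees 0…7.
Multiplying by (1 + q)⁴ gives running coefficients 1,4,6,4,1,1,5,10 for degrees 0…7.
Finally multiplying by (1 + q²)², the product of all factors after the first has coefficients 1,4,8,12,14,13,13,16 for degrees 0…7.
[q⁷] = 3·16 − 2·13 + 1·13 + 1·14 = 49.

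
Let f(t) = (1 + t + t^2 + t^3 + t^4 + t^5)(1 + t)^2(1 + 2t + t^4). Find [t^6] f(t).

15

(1 + t + t^2 + t^3 + t^4 + t^5) has coefficients 1,1,1,1,1,1 for degrees 0…5.
(1 + t)^2 has coefficients 1,2,1,0,0,0,0 for degrees 0…6.
Finally multiplying by (1 + 2t + t^4), the product of all factors after the first has coefficients 1,4,5,2,1,2,1 for degrees 0…6.
[t^6] = 1·1 + 1·2 + 1·1 + 1·2 + 1·5 + 1·4 = 15.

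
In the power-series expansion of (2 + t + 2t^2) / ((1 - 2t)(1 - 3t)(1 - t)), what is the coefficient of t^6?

7618

Partial fractions give a closed form: a_n = (-12)·2^n + (23/2)·3^n + (5/2)·1^n.
At n = 6: a_6 = 7618.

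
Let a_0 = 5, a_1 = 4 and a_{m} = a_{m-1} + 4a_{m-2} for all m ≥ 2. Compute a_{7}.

2024

The ordinary generating function has denominator 1 - t - 4t^2.
Iterating the recurrence: a_0,…,a_{7} = 5, 4, 24, 40, 136, 296, 840, 2024.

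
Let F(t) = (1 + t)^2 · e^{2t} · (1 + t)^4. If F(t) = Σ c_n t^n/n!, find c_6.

58576

The EGF product rule gives c_6 = Σ_{k_1+k_2+k_3=6} C(6; k_1,k_2,k_3) · ∏ g_i(k_i), where (1+t)^2 gives the falling factorial (2)_k; e^{2t} gives (2)^k; (1+t)^4 gives the falling factorial (4)_k.
g_1(k) for k = 0…6: 1, 2, 2, 0, 0, 0, 0.
g_2(k) for k = 0…6: 1, 2, 4, 8, 16, 32, 64.
g_3(k) for k = 0…6: 1, 4, 12, 24, 24, 0, 0.
First combine the last two factors: h(k) = Σ_j C(k,j)·g_2(j)·g_3(k−j) for k = 0…6: 1, 6, 32, 152, 648, 2512, 8992.
c_6 = Σ_k C(6,k)·g_1(k)·h(6−k) = 1·1·8992 + 6·2·2512 + 15·2·648 = 8992 + 30144 + 19440 = 58576.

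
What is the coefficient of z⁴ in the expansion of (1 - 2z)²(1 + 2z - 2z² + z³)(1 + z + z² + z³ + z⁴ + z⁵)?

(1 - 2z)² has coefficients 1,-4,4 for degrees 0…2.
(1 + 2z - 2z² + z³) has coefficients 1,2,-2,1,0 for degrees 0…4.
Finally multiplying by (1 + z + z² + z³ + z⁴ + z⁵), the product of all factors after the first has coefficients 1,3,1,2,2 for degrees 0…4.
[z⁴] = 1·2 − 4·2 + 4·1 = -2.

-2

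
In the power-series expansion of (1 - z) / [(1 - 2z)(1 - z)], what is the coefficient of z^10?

The denominator gives the recurrence a_n = 3a_(n−1) − 2a_(n−2) for n ≥ 2; the numerator fixes a_0 = 1, a_1 = 2.
Iterating: 1, 2, 4, 8, 16, 32, 64, 128, 256, 512, 1024, so a_10 = 1024.

1024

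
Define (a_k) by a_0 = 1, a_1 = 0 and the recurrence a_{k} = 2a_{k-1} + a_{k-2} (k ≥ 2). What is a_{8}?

The ordinary generating function has denominator 1 - 2x - x^2.
Iterating the recurrence: a_0,…,a_{8} = 1, 0, 1, 2, 5, 12, 29, 70, 169.

169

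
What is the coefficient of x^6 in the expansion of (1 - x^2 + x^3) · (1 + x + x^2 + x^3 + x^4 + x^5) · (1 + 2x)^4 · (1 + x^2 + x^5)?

(1 - x^2 + x^3) has coefficients 1,0,-1,1 for degrees 0…3.
(1 + x + x^2 + x^3 + x^4 + x^5) has coefficients 1,1,1,1,1,1,0 for degrees 0…6.
Multiplying by (1 + 2x)^4 gives running coefficients 1,9,33,65,81,81,80 for degrees 0…6.
Finally multiplying by (1 + x^2 + x^5), the product of all factors after the first has coefficients 1,9,34,74,114,147,170 for degrees 0…6.
[x^6] = 1·170 − 1·114 + 1·74 = 130.

130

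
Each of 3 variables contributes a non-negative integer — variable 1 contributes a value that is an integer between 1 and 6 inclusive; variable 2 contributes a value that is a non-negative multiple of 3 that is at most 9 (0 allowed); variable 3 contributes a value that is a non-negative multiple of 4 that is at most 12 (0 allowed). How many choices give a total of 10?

5

The generating function for the choices is (t + t² + t³ + t⁴ + t⁵ + t⁶)·(1 + t³ + t⁶ + t⁹)·(1 + t⁴ + t⁸ + t¹²); the count is [t¹⁰].
(t + t² + t³ + t⁴ + t⁵ + t⁶) has coefficients 0,1,1,1,1,1,1 for degrees 0…6.
(1 + t³ + t⁶ + t⁹) has coefficients 1,0,0,1,0,0,1,0,0,1,0 for degrees 0…10.
Finally multiplying by (1 + t⁴ + t⁸ + t¹²), the product of all factors after the first has coefficients 1,0,0,1,1,0,1,1,1,1,1 for degrees 0…10.
[t¹⁰] = 1·1 + 1·1 + 1·1 + 1·1 + 1·0 + 1·1 = 5.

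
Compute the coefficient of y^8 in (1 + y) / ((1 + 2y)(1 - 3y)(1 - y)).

7907

Partial fractions give a closed form: a_n = (2/15)·(-2)^n + (6/5)·3^n + (-1/3)·1^n.
At n = 8: a_8 = 7907.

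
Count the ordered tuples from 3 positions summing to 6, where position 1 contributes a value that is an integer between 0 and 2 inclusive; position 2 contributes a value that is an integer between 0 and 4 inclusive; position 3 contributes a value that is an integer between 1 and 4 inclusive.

The generating function for the choices is (1 + x + x²)·(1 + x + x² + x³ + x⁴)·(x + x² + x³ + x⁴); the count is [x⁶].
(1 + x + x²) has coefficients 1,1,1 for degrees 0…2.
(1 + x + x² + x³ + x⁴) has coefficients 1,1,1,1,1,0,0 for degrees 0…6.
Finally multiplying by (x + x² + x³ + x⁴), the product of all factors after the first has coefficients 0,1,2,3,4,4,3 for degrees 0…6.
[x⁶] = 1·3 + 1·4 + 1·4 = 11.

11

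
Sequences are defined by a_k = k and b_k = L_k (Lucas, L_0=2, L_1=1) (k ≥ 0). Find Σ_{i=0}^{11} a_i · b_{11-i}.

The convolution is the x^11 coefficient of A(x)B(x).
Σ = 0·199 + 1·123 + 2·76 + 3·47 + 4·29 + 5·18 + 6·11 + 7·7 + 8·4 + 9·3 + 10·1 + 11·2 = 828.

828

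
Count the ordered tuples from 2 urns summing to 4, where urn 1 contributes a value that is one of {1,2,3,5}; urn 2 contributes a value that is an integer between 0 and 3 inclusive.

3

The generating function for the choices is (q + q² + q³ + q⁵)·(1 + q + q² + q³); the count is [q⁴].
(q + q² + q³ + q⁵) has coefficients 0,1,1,1,0 for degrees 0…4.
(1 + q + q² + q³) has coefficients 1,1,1,1,0 for degrees 0…4.
[q⁴] = 1·1 + 1·1 + 1·1 = 3.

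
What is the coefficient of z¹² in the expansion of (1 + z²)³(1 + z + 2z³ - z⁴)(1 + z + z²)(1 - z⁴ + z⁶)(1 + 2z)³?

4

(1 + z²)³ has coefficients 1,0,3,0,3,0,1 for degrees 0…6.
(1 + z + 2z³ - z⁴) has coefficients 1,1,0,2,-1,0,0,0,0,0,0,0,0 for degrees 0…12.
Multiplying by (1 + z + z²) gives running coefficients 1,2,2,3,1,1,-1,0,0,0,0,0,0 for degrees 0…12.
Multiplying by (1 - z⁴ + z⁶) gives running coefficients 1,2,2,3,0,-1,-2,-1,1,2,2,1,-1 for degrees 0…12.
Finally multiplying by (1 + 2z)³, the product of all factors after the first has coefficients 1,8,26,47,58,51,16,-25,-37,-20,18,45,45 for degrees 0…12.
[z¹²] = 1·45 + 3·18 + 3·(-37) + 1·16 = 4.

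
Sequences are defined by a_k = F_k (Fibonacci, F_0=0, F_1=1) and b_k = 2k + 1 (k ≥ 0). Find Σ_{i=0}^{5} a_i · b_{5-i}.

40

Write out a_i and b_{5-i} for i = 0,…,5 and sum the products.
Σ = 0·11 + 1·9 + 1·7 + 2·5 + 3·3 + 5·1 = 40.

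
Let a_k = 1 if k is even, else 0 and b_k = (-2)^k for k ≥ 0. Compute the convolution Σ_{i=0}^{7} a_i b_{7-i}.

Write out a_i and b_{7-i} for i = 0,…,7 and sum the products.
Σ = 1·(-128) + 0·64 + 1·(-32) + 0·16 + 1·(-8) + 0·4 + 1·(-2) + 0·1 = -170.

-170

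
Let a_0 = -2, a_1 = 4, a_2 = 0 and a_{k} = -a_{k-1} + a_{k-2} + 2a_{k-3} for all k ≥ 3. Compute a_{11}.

The ordinary generating function has denominator 1 + z - z^2 - 2z^3.
Iterating the recurrence: a_0,…,a_{11} = -2, 4, 0, 0, 8, -8, 16, -8, 8, 16, -24, 56.

56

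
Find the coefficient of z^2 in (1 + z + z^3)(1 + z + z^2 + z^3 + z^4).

2

(1 + z + z^3) has coefficients 1,1,0 for degrees 0…2.
(1 + z + z^2 + z^3 + z^4) has coefficients 1,1,1 for degrees 0…2.
[z^2] = 1·1 + 1·1 = 2.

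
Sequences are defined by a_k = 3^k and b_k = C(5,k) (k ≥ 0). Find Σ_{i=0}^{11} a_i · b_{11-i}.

746496

Write out a_i and b_{11-i} for i = 0,…,11 and sum the products.
Σ = 1·0 + 3·0 + 9·0 + 27·0 + 81·0 + 243·0 + 729·1 + 2187·5 + 6561·10 + 19683·10 + 59049·5 + 177147·1 = 746496.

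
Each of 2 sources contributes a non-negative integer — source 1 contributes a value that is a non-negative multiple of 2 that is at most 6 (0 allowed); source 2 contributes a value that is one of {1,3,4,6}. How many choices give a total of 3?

The generating function for the choices is (1 + z^2 + z^4 + z^6)·(z + z^3 + z^4 + z^6); the count is [z^3].
(1 + z^2 + z^4 + z^6) has coefficients 1,0,1,0 for degrees 0…3.
(z + z^3 + z^4 + z^6) has coefficients 0,1,0,1 for degrees 0…3.
[z^3] = 1·1 + 1·1 = 2.

2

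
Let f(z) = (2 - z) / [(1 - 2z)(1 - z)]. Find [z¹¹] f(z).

6143

Partial fractions give a closed form: a_n = (3)·2^n + (-1)·1^n.
At n = 11: a_11 = 6143.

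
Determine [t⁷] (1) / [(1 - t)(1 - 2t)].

255

Partial fractions give a closed form: a_n = (-1)·1^n + (2)·2^n.
At n = 7: a_7 = 255.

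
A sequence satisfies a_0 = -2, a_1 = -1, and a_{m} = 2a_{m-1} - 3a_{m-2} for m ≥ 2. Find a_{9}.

The ordinary generating function has denominator 1 - 2q + 3q^2.
Iterating the recurrence: a_0,…,a_{9} = -2, -1, 4, 11, 10, -13, -56, -73, 22, 263.

263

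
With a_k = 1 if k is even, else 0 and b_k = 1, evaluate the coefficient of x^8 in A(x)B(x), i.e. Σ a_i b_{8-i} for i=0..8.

5

The convolution is the x^8 coefficient of A(x)B(x).
Σ = 1·1 + 0·1 + 1·1 + 0·1 + 1·1 + 0·1 + 1·1 + 0·1 + 1·1 = 5.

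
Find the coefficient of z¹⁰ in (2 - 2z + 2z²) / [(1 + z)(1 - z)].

4

The denominator gives the recurrence a_n = a_(n−2) for n ≥ 3; the numerator fixes a_0 = 2, a_1 = -2, a_2 = 4.
Iterating: 2, -2, 4, -2, 4, -2, 4, -2, 4, -2, 4, so a_10 = 4.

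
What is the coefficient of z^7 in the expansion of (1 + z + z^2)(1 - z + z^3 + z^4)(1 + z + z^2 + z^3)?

5

(1 + z + z^2) has coefficients 1,1,1 for degrees 0…2.
(1 - z + z^3 + z^4) has coefficients 1,-1,0,1,1,0,0,0 for degrees 0…7.
Finally multiplying by (1 + z + z^2 + z^3), the product of all factors after the first has coefficients 1,0,0,1,1,2,2,1 for degrees 0…7.
[z^7] = 1·1 + 1·2 + 1·2 = 5.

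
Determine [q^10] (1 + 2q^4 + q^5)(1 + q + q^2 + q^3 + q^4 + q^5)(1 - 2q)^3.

-5

(1 + 2q^4 + q^5) has coefficients 1,0,0,0,2,1 for degrees 0…5.
(1 + q + q^2 + q^3 + q^4 + q^5) has coefficients 1,1,1,1,1,1,0,0,0,0,0 for degrees 0…10.
Finally multiplying by (1 - 2q)^3, the product of all factors after the first has coefficients 1,-5,7,-1,-1,-1,-2,4,-8,0,0 for degrees 0…10.
[q^10] = 1·0 + 2·(-2) + 1·(-1) = -5.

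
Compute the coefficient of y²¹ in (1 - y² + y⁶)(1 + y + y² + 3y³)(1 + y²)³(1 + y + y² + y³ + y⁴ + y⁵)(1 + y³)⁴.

322

(1 - y² + y⁶) has coefficients 1,0,-1,0,0,0,1 for degrees 0…6.
(1 + y + y² + 3y³) has coefficients 1,1,1,3,0,0,0,0,0,0,0,0,0,0,0,0,0,0,0,0,0,0 for degrees 0…21.
Multiplying by (1 + y²)³ gives running coefficients 1,1,4,6,6,12,4,10,1,3,0,0,0,0,0,0,0,0,0,0,0,0 for degrees 0…21.
Multiplying by (1 + y + y² + y³ + y⁴ + y⁵) gives running coefficients 1,2,6,12,18,30,33,42,39,36,30,18,14,4,3,0,0,0,0,0,0,0 for degrees 0…21.
Finally multiplying by (1 + y³)⁴, the product of all factors after the first has coefficients 1,2,6,16,26,54,87,126,195,244,314,378,405,450,435,416,382,306,261,186,129,92 for degrees 0…21.
[y²¹] = 1·92 − 1·186 + 1·416 = 322.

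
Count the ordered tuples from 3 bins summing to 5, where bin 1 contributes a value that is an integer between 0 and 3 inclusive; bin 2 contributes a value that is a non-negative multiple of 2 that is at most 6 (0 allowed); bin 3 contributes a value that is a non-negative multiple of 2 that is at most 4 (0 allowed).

5

The generating function for the choices is (1 + t + t² + t³)·(1 + t² + t⁴ + t⁶)·(1 + t² + t⁴); the count is [t⁵].
(1 + t + t² + t³) has coefficients 1,1,1,1 for degrees 0…3.
(1 + t² + t⁴ + t⁶) has coefficients 1,0,1,0,1,0 for degrees 0…5.
Finally multiplying by (1 + t² + t⁴), the product of all factors after the first has coefficients 1,0,2,0,3,0 for degrees 0…5.
[t⁵] = 1·0 + 1·3 + 1·0 + 1·2 = 5.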